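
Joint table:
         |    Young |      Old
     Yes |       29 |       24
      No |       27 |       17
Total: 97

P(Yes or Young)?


P(Yes∨Young) = P(Yes) + P(Young) - P(Yes∧Young)
= (53 + 56 - 29)/97 = 80/97

P = 80/97 ≈ 82.47%


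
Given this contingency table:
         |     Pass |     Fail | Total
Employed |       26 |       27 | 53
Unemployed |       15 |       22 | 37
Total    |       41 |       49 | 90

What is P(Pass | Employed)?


P(Pass | Employed) = 26/(26+27) = 26/53

P(Pass|Employed) = 26/53 ≈ 49.06%


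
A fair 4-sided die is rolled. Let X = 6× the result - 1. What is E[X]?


E[die] = (1+4)/2 = 5/2
E[X] = 6×5/2 - 1 = 14

E[X] = 14


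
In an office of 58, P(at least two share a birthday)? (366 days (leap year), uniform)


P(all different) = Π(366-i)/366 for i=0..57
= 0.008451
P(match) = 1 - 0.008451 = 0.991549

P ≈ 0.9915 ≈ 99.15%


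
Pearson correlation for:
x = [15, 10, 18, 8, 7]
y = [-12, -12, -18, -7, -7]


n=5, Σx=58, Σy=-56, Σxy=-729, Σx²=762, Σy²=710
r = (5×(-729) - 58×(-56))/√((5×762 - 58²)(5×710 - (-56)²))
= -397/√(446×414) = -397/√184644 ≈ -397/429.7022 ≈ -0.9239

r ≈ -0.9239


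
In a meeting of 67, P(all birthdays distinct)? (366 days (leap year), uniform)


P(all different) = Π(366-i)/366 for i=0..66
= (366/366)×(365/366)×...×(300/366)
= 0.001590

P ≈ 0.0016 ≈ 0.16%


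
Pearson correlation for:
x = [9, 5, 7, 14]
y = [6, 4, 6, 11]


n=4, Σx=35, Σy=27, Σxy=270, Σx²=351, Σy²=209
r = (4×270 - 35×27)/√((4×351 - 35²)(4×209 - 27²))
= 135/√(179×107) = 135/√19153 ≈ 135/138.3944 ≈ 0.9755

r ≈ 0.9755


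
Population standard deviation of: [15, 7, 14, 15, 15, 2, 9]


Mean = 77/7 = 11
  (15-11)²=16
  (7-11)²=16
  (14-11)²=9
  (15-11)²=16
  (15-11)²=16
  (2-11)²=81
  (9-11)²=4
Σ(x-μ)² = 158
σ² = 158/7

σ = √(158/7) ≈ 4.7509


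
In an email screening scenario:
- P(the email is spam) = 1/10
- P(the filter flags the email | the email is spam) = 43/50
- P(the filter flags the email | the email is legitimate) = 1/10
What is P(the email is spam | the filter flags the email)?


Using Bayes' theorem:
P(A|B) = P(B|A)·P(A) / P(B)

P(the filter flags the email) = 43/50 × 1/10 + 1/10 × 9/10
= 43/500 + 9/100 = 22/125

P(the email is spam|the filter flags the email) = (43/500) / (22/125) = 43/88

P(the email is spam|the filter flags the email) = 43/88 ≈ 48.86%


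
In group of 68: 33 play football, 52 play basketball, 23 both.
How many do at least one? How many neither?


|A∪B| = 33+52-23 = 62
Neither = 68-62 = 6

At least one: 62; Neither: 6


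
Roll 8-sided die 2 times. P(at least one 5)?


P(no 5)^2 = (7/8)^2 = 49/64
P(≥1) = 1 - 49/64 = 15/64

P = 15/64 ≈ 23.44%


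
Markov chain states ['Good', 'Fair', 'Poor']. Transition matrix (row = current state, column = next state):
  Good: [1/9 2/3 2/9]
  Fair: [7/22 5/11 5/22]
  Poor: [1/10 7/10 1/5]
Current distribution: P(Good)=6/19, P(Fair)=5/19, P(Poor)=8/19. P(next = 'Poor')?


P(next=Poor) = Σᵢ P(now=i)×P(i→Poor)
= 6/19×2/9 + 5/19×5/22 + 8/19×1/5
= 4/57 + 25/418 + 8/95 = 1343/6270

P = 1343/6270 ≈ 0.2142


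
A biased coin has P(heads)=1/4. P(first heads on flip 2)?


Geometric: P(X=2) = (1-p)^(k-1)×p = (3/4)^1×1/4 = 3/16

P(X=2) = 3/16 ≈ 18.75%


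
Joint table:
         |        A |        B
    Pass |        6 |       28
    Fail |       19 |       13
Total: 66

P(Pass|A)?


P(Pass|A) = 6/(6+19) = 6/25

P = 6/25 ≈ 24.00%


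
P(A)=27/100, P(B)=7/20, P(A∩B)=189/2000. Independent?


P(A)×P(B) = 189/2000
P(A∩B) = 189/2000
Equal ✓ → Independent

Yes, independent


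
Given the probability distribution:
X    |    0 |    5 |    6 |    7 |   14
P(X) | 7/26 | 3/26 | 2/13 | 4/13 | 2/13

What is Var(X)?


E[X] = 151/26
E[X²] = 1395/26
Var(X) = E[X²] - (E[X])² = 1395/26 - 22801/676 = 13469/676

Var(X) = 13469/676 ≈ 19.9246


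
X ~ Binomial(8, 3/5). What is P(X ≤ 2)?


P(X ≤ 2) = Σ P(X=i) for i=0..2
P(X=0) = 256/390625
P(X=1) = 3072/390625
P(X=2) = 16128/390625
Sum = 19456/390625

P(X ≤ 2) = 19456/390625 ≈ 4.98%


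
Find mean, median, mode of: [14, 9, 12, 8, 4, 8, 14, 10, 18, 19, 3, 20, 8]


Sorted: [3, 4, 8, 8, 8, 9, 10, 12, 14, 14, 18, 19, 20]
Mean = 147/13
Median = 10
Freq: {14: 2, 9: 1, 12: 1, 8: 3, 4: 1, 10: 1, 18: 1, 19: 1, 3: 1, 20: 1}
Mode: [8]

Mean=147/13, Median=10, Mode=8


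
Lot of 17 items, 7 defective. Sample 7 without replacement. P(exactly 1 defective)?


Hypergeometric: C(7,1)×C(10,6)/C(17,7)
= 7×210/19448 = 735/9724

P(X=1) = 735/9724 ≈ 7.56%


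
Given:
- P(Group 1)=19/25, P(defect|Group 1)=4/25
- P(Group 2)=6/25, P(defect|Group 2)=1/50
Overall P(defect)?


P(B) = Σ P(B|Aᵢ)×P(Aᵢ)
  4/25×19/25 = 76/625
  1/50×6/25 = 3/625
Sum = 79/625

P(defect) = 79/625 ≈ 12.64%


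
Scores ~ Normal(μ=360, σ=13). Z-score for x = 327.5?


z = (x - μ)/σ = (327.5 - 360)/13 = -2.5

z = -2.5


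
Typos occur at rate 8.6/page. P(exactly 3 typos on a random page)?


Poisson(λ=8.6): P(X=3) = e^(-λ)×λ^k/k!
= e^(-8.6) × 8.6^3 / 3!
≈ 0.0001841057937 × 636.056 / 6 ≈ 0.019517

P(X=3) ≈ 0.019517 ≈ 1.95%


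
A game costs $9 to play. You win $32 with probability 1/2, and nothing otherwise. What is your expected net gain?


E[gain] = (32-9)×1/2 + (-9)×1/2
= 23/2 - 9/2 = 7

Expected net gain = $7 ≈ $7.00


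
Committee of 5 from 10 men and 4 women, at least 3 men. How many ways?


Count by #men:
  3M,2W: C(10,3)×C(4,2)=720
  4M,1W: C(10,4)×C(4,1)=840
  5M,0W: C(10,5)×C(4,0)=252
Total = 1812

1812


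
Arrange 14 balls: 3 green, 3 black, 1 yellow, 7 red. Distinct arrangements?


14!/(3!×3!×1!×7!) = 480480

480480


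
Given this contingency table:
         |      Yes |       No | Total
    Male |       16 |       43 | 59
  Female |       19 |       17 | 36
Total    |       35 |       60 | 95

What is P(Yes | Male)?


P(Yes | Male) = 16/(16+43) = 16/59

P(Yes|Male) = 16/59 ≈ 27.12%


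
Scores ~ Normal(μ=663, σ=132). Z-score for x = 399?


z = (x - μ)/σ = (399 - 663)/132 = -2.0

z = -2.0


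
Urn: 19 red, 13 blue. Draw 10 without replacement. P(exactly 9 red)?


Hypergeometric: C(19,9)×C(13,1)/C(32,10)
= 92378×13/64512240 = 46189/2481240

P(X=9) = 46189/2481240 ≈ 1.86%


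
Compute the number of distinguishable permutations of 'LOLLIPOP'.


Letters: 8, freq: {'L': 3, 'O': 2, 'I': 1, 'P': 2}
8!/(3!×2!×1!×2!) = 40320/24 = 1680

1680


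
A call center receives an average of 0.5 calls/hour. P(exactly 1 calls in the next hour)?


Poisson(λ=0.5): P(X=1) = e^(-λ)×λ^k/k!
= e^(-0.5) × 0.5^1 / 1!
≈ 0.6065306597 × 0.5 / 1 ≈ 0.303265

P(X=1) ≈ 0.303265 ≈ 30.33%


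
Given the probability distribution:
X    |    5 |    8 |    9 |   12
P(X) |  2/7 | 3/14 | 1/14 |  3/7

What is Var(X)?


E[X] = 125/14
E[X²] = 1237/14
Var(X) = E[X²] - (E[X])² = 1237/14 - 15625/196 = 1693/196

Var(X) = 1693/196 ≈ 8.6378


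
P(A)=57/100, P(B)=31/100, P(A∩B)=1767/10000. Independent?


P(A)×P(B) = 1767/10000
P(A∩B) = 1767/10000
Equal ✓ → Independent

Yes, independent


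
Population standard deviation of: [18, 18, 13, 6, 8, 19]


Mean = 82/6 = 41/3
  (18-41/3)²=169/9
  (18-41/3)²=169/9
  (13-41/3)²=4/9
  (6-41/3)²=529/9
  (8-41/3)²=289/9
  (19-41/3)²=256/9
Σ(x-μ)² = 472/3
σ² = (472/3)/6 = 236/9

σ = √(236/9) ≈ 5.1208


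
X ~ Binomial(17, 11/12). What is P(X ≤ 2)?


P(X ≤ 2) = Σ P(X=i) for i=0..2
P(X=0) = 1/2218611106740436992
P(X=1) = 187/2218611106740436992
P(X=2) = 2057/277326388342554624
Sum = 1387/184884258895036416

P(X ≤ 2) = 1387/184884258895036416 ≈ 0.00%


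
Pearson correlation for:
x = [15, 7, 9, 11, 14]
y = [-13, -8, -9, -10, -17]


n=5, Σx=56, Σy=-57, Σxy=-680, Σx²=672, Σy²=703
r = (5×(-680) - 56×(-57))/√((5×672 - 56²)(5×703 - (-57)²))
= -208/√(224×266) = -208/√59584 ≈ -208/244.0983 ≈ -0.8521

r ≈ -0.8521


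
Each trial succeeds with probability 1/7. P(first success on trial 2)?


Geometric: P(X=2) = (1-p)^(k-1)×p = (6/7)^1×1/7 = 6/49

P(X=2) = 6/49 ≈ 12.24%


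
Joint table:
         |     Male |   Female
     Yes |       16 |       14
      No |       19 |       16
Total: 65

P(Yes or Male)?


P(Yes∨Male) = P(Yes) + P(Male) - P(Yes∧Male)
= (30 + 35 - 16)/65 = 49/65

P = 49/65 ≈ 75.38%


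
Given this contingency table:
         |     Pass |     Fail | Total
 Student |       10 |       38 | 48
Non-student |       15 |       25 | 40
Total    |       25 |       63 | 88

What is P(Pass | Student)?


P(Pass | Student) = 10/(10+38) = 10/48 = 5/24

P(Pass|Student) = 5/24 ≈ 20.83%


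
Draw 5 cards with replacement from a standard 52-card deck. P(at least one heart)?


P(not a heart) = 39/52 = 3/4
P(none in 5 draws) = (3/4)^5 = 243/1024
P(≥1 heart) = 1 - 243/1024 = 781/1024

P = 781/1024 ≈ 76.27%


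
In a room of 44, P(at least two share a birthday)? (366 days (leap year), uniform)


P(all different) = Π(366-i)/366 for i=0..43
= 0.067633
P(match) = 1 - 0.067633 = 0.932367

P ≈ 0.9324 ≈ 93.24%


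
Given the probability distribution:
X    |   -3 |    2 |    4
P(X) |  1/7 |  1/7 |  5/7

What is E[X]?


E[X] = Σ x·P(X=x)
= (-3)×(1/7) + (2)×(1/7) + (4)×(5/7)
= 19/7

E[X] = 19/7


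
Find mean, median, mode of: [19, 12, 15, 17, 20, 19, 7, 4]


Sorted: [4, 7, 12, 15, 17, 19, 19, 20]
Mean = 113/8
Median = 16
Freq: {19: 2, 12: 1, 15: 1, 17: 1, 20: 1, 7: 1, 4: 1}
Mode: [19]

Mean=113/8, Median=16, Mode=19


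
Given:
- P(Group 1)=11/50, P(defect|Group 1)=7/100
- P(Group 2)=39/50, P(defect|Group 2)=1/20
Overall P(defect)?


P(B) = Σ P(B|Aᵢ)×P(Aᵢ)
  7/100×11/50 = 77/5000
  1/20×39/50 = 39/1000
Sum = 34/625

P(defect) = 34/625 ≈ 5.44%


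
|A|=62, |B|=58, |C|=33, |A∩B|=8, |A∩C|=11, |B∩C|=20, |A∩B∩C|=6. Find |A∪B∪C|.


|A∪B∪C| = 62+58+33-8-11-20+6 = 120

|A∪B∪C| = 120


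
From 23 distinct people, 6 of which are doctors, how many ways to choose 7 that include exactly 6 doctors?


Choose 6 of the 6 doctors and 1 of the other 17 people:
C(6,6)×C(17,1) = 1×17 = 17

17


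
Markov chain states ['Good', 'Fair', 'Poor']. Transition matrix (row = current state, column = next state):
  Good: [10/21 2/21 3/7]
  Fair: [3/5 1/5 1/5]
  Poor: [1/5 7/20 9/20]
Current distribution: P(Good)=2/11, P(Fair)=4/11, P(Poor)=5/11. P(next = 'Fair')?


P(next=Fair) = Σᵢ P(now=i)×P(i→Fair)
= 2/11×2/21 + 4/11×1/5 + 5/11×7/20
= 4/231 + 4/55 + 7/44 = 1151/4620

P = 1151/4620 ≈ 0.2491


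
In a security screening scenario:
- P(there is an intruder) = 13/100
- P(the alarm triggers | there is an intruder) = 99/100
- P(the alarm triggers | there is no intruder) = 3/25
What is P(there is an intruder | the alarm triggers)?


Using Bayes' theorem:
P(A|B) = P(B|A)·P(A) / P(B)

P(the alarm triggers) = 99/100 × 13/100 + 3/25 × 87/100
= 1287/10000 + 261/2500 = 2331/10000

P(there is an intruder|the alarm triggers) = (1287/10000) / (2331/10000) = 143/259

P(there is an intruder|the alarm triggers) = 143/259 ≈ 55.21%


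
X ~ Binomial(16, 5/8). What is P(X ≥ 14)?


P(X ≥ 14) = Σ P(X=i) for i=14..16
P(X=14) = 823974609375/35184372088832
P(X=15) = 91552734375/17592186044416
P(X=16) = 152587890625/281474976710656
Sum = 8209228515625/281474976710656

P(X ≥ 14) = 8209228515625/281474976710656 ≈ 2.92%


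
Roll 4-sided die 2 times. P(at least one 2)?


P(no 2)^2 = (3/4)^2 = 9/16
P(≥1) = 1 - 9/16 = 7/16

P = 7/16 ≈ 43.75%


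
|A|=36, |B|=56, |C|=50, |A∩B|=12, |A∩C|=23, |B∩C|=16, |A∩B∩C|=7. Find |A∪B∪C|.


|A∪B∪C| = 36+56+50-12-23-16+7 = 98

|A∪B∪C| = 98


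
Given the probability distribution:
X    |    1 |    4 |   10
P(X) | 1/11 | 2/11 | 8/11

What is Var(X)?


E[X] = 89/11
E[X²] = 833/11
Var(X) = E[X²] - (E[X])² = 833/11 - 7921/121 = 1242/121

Var(X) = 1242/121 ≈ 10.2645


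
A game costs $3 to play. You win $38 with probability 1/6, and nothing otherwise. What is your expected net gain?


E[gain] = (38-3)×1/6 + (-3)×5/6
= 35/6 - 5/2 = 10/3

Expected net gain = $10/3 ≈ $3.33


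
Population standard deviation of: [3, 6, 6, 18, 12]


Mean = 45/5 = 9
  (3-9)²=36
  (6-9)²=9
  (6-9)²=9
  (18-9)²=81
  (12-9)²=9
Σ(x-μ)² = 144
σ² = 144/5

σ = √(144/5) ≈ 5.3666


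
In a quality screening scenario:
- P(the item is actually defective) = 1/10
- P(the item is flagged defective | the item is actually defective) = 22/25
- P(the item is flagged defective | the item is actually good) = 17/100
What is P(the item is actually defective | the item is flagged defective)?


Using Bayes' theorem:
P(A|B) = P(B|A)·P(A) / P(B)

P(the item is flagged defective) = 22/25 × 1/10 + 17/100 × 9/10
= 11/125 + 153/1000 = 241/1000

P(the item is actually defective|the item is flagged defective) = (11/125) / (241/1000) = 88/241

P(the item is actually defective|the item is flagged defective) = 88/241 ≈ 36.51%


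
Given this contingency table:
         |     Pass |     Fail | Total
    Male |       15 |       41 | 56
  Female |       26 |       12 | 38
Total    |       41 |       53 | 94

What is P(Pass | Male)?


P(Pass | Male) = 15/(15+41) = 15/56

P(Pass|Male) = 15/56 ≈ 26.79%


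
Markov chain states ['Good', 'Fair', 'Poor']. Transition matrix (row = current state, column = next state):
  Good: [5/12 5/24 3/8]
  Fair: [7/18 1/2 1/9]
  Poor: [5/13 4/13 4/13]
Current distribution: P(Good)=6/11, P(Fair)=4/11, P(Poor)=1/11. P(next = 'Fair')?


P(next=Fair) = Σᵢ P(now=i)×P(i→Fair)
= 6/11×5/24 + 4/11×1/2 + 1/11×4/13
= 5/44 + 2/11 + 4/143 = 185/572

P = 185/572 ≈ 0.3234


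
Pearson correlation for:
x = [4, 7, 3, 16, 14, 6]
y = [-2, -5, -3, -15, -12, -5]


n=6, Σx=50, Σy=-42, Σxy=-490, Σx²=562, Σy²=432
r = (6×(-490) - 50×(-42))/√((6×562 - 50²)(6×432 - (-42)²))
= -840/√(872×828) = -840/√722016 ≈ -840/849.7152 ≈ -0.9886

r ≈ -0.9886


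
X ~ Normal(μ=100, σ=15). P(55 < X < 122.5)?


z₁=(55-100)/15=-3.0, z₂=(122.5-100)/15=1.5
P = Φ(1.5) - Φ(-3.0) = 0.933193 - 0.001350 = 0.931843 ≈ 0.9318

P(55 < X < 122.5) ≈ 0.9318


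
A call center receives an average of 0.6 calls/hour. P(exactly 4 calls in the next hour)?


Poisson(λ=0.6): P(X=4) = e^(-λ)×λ^k/k!
= e^(-0.6) × 0.6^4 / 4!
≈ 0.5488116361 × 0.1296 / 24 ≈ 0.002964

P(X=4) ≈ 0.002964 ≈ 0.30%


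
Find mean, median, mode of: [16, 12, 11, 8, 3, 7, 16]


Sorted: [3, 7, 8, 11, 12, 16, 16]
Mean = 73/7
Median = 11
Freq: {16: 2, 12: 1, 11: 1, 8: 1, 3: 1, 7: 1}
Mode: [16]

Mean=73/7, Median=11, Mode=16


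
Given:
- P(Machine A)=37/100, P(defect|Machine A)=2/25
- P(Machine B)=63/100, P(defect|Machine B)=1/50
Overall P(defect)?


P(B) = Σ P(B|Aᵢ)×P(Aᵢ)
  2/25×37/100 = 37/1250
  1/50×63/100 = 63/5000
Sum = 211/5000

P(defect) = 211/5000 ≈ 4.22%


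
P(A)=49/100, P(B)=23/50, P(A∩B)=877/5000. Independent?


P(A)×P(B) = 1127/5000
P(A∩B) = 877/5000
Not equal → NOT independent

No, not independent


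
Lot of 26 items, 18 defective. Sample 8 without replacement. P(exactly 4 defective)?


Hypergeometric: C(18,4)×C(8,4)/C(26,8)
= 3060×70/1562275 = 8568/62491

P(X=4) = 8568/62491 ≈ 13.71%


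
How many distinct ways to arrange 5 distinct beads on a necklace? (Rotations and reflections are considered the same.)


Free circular arrangements: rotations and reflections both identified.
(n-1)!/2 = 4!/2 = 24/2 = 12

12


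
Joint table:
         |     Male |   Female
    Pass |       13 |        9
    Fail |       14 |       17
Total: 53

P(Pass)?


P(Pass) = (13+9)/53 = 22/53

P(Pass) = 22/53 ≈ 41.51%


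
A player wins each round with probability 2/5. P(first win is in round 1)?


Geometric: P(X=1) = (1-p)^(k-1)×p = (3/5)^0×2/5 = 2/5

P(X=1) = 2/5 ≈ 40.00%


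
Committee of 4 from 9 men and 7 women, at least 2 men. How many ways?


Count by #men:
  2M,2W: C(9,2)×C(7,2)=756
  3M,1W: C(9,3)×C(7,1)=588
  4M,0W: C(9,4)×C(7,0)=126
Total = 1470

1470


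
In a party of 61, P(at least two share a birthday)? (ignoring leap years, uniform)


P(all different) = Π(365-i)/365 for i=0..60
= 0.004911
P(match) = 1 - 0.004911 = 0.995089

P ≈ 0.9951 ≈ 99.51%


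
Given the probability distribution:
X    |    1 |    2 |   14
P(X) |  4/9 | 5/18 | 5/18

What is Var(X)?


E[X] = 44/9
E[X²] = 56
Var(X) = E[X²] - (E[X])² = 56 - 1936/81 = 2600/81

Var(X) = 2600/81 ≈ 32.0988


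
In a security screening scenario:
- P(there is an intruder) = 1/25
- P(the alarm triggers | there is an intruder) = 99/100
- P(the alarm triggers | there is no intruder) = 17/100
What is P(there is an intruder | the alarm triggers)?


Using Bayes' theorem:
P(A|B) = P(B|A)·P(A) / P(B)

P(the alarm triggers) = 99/100 × 1/25 + 17/100 × 24/25
= 99/2500 + 102/625 = 507/2500

P(there is an intruder|the alarm triggers) = (99/2500) / (507/2500) = 33/169

P(there is an intruder|the alarm triggers) = 33/169 ≈ 19.53%


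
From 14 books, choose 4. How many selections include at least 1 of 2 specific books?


Complement: C(14,4) - C(12,4) = 1001 - 495 = 506

506


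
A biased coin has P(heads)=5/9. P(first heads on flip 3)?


Geometric: P(X=3) = (1-p)^(k-1)×p = (4/9)^2×5/9 = 80/729

P(X=3) = 80/729 ≈ 10.97%


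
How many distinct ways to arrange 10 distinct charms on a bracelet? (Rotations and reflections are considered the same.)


Free circular arrangements: rotations and reflections both identified.
(n-1)!/2 = 9!/2 = 362880/2 = 181440

181440


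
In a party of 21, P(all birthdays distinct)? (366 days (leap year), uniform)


P(all different) = Π(366-i)/366 for i=0..20
= (366/366)×(365/366)×...×(346/366)
= 0.557221

P ≈ 0.5572 ≈ 55.72%


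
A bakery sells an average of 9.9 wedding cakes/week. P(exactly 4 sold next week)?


Poisson(λ=9.9): P(X=4) = e^(-λ)×λ^k/k!
= e^(-9.9) × 9.9^4 / 4!
≈ 5.017468206e-05 × 9605.9601 / 24 ≈ 0.020082

P(X=4) ≈ 0.020082 ≈ 2.01%


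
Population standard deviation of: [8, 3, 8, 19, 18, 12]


Mean = 68/6 = 34/3
  (8-34/3)²=100/9
  (3-34/3)²=625/9
  (8-34/3)²=100/9
  (19-34/3)²=529/9
  (18-34/3)²=400/9
  (12-34/3)²=4/9
Σ(x-μ)² = 586/3
σ² = (586/3)/6 = 293/9

σ = √(293/9) ≈ 5.7057


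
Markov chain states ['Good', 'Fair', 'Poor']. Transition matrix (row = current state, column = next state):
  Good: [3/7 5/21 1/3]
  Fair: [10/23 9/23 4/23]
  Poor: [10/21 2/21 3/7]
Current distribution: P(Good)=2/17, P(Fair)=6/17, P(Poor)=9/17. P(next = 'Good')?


P(next=Good) = Σᵢ P(now=i)×P(i→Good)
= 2/17×3/7 + 6/17×10/23 + 9/17×10/21
= 6/119 + 60/391 + 30/119 = 1248/2737

P = 1248/2737 ≈ 0.4560


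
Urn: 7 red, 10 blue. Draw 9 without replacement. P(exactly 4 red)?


Hypergeometric: C(7,4)×C(10,5)/C(17,9)
= 35×252/24310 = 882/2431

P(X=4) = 882/2431 ≈ 36.28%


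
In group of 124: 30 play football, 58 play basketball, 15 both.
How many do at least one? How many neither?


|A∪B| = 30+58-15 = 73
Neither = 124-73 = 51

At least one: 73; Neither: 51


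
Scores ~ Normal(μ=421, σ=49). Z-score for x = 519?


z = (x - μ)/σ = (519 - 421)/49 = 2.0

z = 2.0


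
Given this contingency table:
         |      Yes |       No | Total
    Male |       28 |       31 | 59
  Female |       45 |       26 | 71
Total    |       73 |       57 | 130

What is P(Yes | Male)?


P(Yes | Male) = 28/(28+31) = 28/59

P(Yes|Male) = 28/59 ≈ 47.46%


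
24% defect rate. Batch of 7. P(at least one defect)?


P(all good) = (19/25)^7 = 893871739/6103515625
P(≥1 defect) = 5209643886/6103515625

P = 5209643886/6103515625 ≈ 85.35%


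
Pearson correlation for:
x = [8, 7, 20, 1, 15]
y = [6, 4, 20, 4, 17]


n=5, Σx=51, Σy=51, Σxy=735, Σx²=739, Σy²=757
r = (5×735 - 51×51)/√((5×739 - 51²)(5×757 - 51²))
= 1074/√(1094×1184) = 1074/√1295296 ≈ 1074/1138.1107 ≈ 0.9437

r ≈ 0.9437


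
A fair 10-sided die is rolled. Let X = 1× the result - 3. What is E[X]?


E[die] = (1+10)/2 = 11/2
E[X] = 1×11/2 - 3 = 5/2

E[X] = 5/2


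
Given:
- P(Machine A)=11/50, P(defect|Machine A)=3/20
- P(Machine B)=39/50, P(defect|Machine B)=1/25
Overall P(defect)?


P(B) = Σ P(B|Aᵢ)×P(Aᵢ)
  3/20×11/50 = 33/1000
  1/25×39/50 = 39/1250
Sum = 321/5000

P(defect) = 321/5000 ≈ 6.42%


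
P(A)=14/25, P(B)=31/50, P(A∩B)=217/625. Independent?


P(A)×P(B) = 217/625
P(A∩B) = 217/625
Equal ✓ → Independent

Yes, independent


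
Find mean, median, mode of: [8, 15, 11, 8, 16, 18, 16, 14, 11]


Sorted: [8, 8, 11, 11, 14, 15, 16, 16, 18]
Mean = 117/9 = 13
Median = 14
Freq: {8: 2, 15: 1, 11: 2, 16: 2, 18: 1, 14: 1}
Mode: [8, 11, 16]

Mean=13, Median=14, Mode=[8, 11, 16]


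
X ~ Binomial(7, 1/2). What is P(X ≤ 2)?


P(X ≤ 2) = Σ P(X=i) for i=0..2
P(X=0) = 1/128
P(X=1) = 7/128
P(X=2) = 21/128
Sum = 29/128

P(X ≤ 2) = 29/128 ≈ 22.66%


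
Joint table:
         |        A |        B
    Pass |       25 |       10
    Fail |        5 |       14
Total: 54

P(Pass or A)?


P(Pass∨A) = P(Pass) + P(A) - P(Pass∧A)
= (35 + 30 - 25)/54 = 40/54 = 20/27

P = 20/27 ≈ 74.07%


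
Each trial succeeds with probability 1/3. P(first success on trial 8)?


Geometric: P(X=8) = (1-p)^(k-1)×p = (2/3)^7×1/3 = 128/6561

P(X=8) = 128/6561 ≈ 1.95%


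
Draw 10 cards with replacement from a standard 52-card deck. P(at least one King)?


P(not a King) = 48/52 = 12/13
P(none in 10 draws) = (12/13)^10 = 61917364224/137858491849
P(≥1 King) = 1 - 61917364224/137858491849 = 75941127625/137858491849

P = 75941127625/137858491849 ≈ 55.09%


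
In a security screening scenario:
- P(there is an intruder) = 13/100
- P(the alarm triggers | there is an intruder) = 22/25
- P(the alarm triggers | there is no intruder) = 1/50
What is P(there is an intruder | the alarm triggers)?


Using Bayes' theorem:
P(A|B) = P(B|A)·P(A) / P(B)

P(the alarm triggers) = 22/25 × 13/100 + 1/50 × 87/100
= 143/1250 + 87/5000 = 659/5000

P(there is an intruder|the alarm triggers) = (143/1250) / (659/5000) = 572/659

P(there is an intruder|the alarm triggers) = 572/659 ≈ 86.80%


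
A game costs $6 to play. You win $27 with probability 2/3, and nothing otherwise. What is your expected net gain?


E[gain] = (27-6)×2/3 + (-6)×1/3
= 14 - 2 = 12

Expected net gain = $12 ≈ $12.00


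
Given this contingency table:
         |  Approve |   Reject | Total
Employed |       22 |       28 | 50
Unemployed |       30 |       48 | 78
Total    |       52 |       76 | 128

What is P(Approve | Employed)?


P(Approve | Employed) = 22/(22+28) = 22/50 = 11/25

P(Approve|Employed) = 11/25 ≈ 44.00%


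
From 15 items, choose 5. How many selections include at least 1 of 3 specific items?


Complement: C(15,5) - C(12,5) = 3003 - 792 = 2211

2211


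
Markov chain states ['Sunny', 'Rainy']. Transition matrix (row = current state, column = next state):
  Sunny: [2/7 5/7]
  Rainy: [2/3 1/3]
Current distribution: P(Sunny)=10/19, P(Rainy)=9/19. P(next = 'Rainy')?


P(next=Rainy) = Σᵢ P(now=i)×P(i→Rainy)
= 10/19×5/7 + 9/19×1/3
= 50/133 + 3/19 = 71/133

P = 71/133 ≈ 0.5338


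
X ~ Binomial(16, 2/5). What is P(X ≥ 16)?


P(X ≥ 16) = Σ P(X=i) for i=16..16
P(X=16) = 65536/152587890625
Sum = 65536/152587890625

P(X ≥ 16) = 65536/152587890625 ≈ 0.00%


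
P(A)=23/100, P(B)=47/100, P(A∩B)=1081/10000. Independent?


P(A)×P(B) = 1081/10000
P(A∩B) = 1081/10000
Equal ✓ → Independent

Yes, independent


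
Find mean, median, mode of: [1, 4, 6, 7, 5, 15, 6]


Sorted: [1, 4, 5, 6, 6, 7, 15]
Mean = 44/7
Median = 6
Freq: {1: 1, 4: 1, 6: 2, 7: 1, 5: 1, 15: 1}
Mode: [6]

Mean=44/7, Median=6, Mode=6


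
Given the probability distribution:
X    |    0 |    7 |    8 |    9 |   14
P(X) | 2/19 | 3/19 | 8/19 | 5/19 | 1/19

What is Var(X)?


E[X] = 144/19
E[X²] = 1260/19
Var(X) = E[X²] - (E[X])² = 1260/19 - 20736/361 = 3204/361

Var(X) = 3204/361 ≈ 8.8753


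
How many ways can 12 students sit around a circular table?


Circular arrangements of 12 distinct objects: fix one position to break rotational symmetry.
(n-1)! = 11! = 39916800

39916800


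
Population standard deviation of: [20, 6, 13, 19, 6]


Mean = 64/5
  (20-64/5)²=1296/25
  (6-64/5)²=1156/25
  (13-64/5)²=1/25
  (19-64/5)²=961/25
  (6-64/5)²=1156/25
Σ(x-μ)² = 914/5
σ² = (914/5)/5 = 914/25

σ = √(914/25) ≈ 6.0465


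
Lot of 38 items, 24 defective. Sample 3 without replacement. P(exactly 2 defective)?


Hypergeometric: C(24,2)×C(14,1)/C(38,3)
= 276×14/8436 = 322/703

P(X=2) = 322/703 ≈ 45.80%


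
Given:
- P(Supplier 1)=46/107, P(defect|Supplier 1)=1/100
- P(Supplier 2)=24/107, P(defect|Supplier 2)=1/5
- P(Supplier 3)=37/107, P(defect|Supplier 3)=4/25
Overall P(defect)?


P(B) = Σ P(B|Aᵢ)×P(Aᵢ)
  1/100×46/107 = 23/5350
  1/5×24/107 = 24/535
  4/25×37/107 = 148/2675
Sum = 559/5350

P(defect) = 559/5350 ≈ 10.45%


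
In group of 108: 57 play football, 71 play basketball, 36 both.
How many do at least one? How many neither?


|A∪B| = 57+71-36 = 92
Neither = 108-92 = 16

At least one: 92; Neither: 16


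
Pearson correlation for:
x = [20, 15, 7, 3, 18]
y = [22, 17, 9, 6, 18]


n=5, Σx=63, Σy=72, Σxy=1100, Σx²=1007, Σy²=1214
r = (5×1100 - 63×72)/√((5×1007 - 63²)(5×1214 - 72²))
= 964/√(1066×886) = 964/√944476 ≈ 964/971.8416 ≈ 0.9919

r ≈ 0.9919


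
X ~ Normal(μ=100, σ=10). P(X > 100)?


z = (100-100)/10 = 0.0
P(X > 100) = 1 - P(Z ≤ 0.0) = 1 - 0.5000 = 0.5000

P(X > 100) ≈ 0.5000


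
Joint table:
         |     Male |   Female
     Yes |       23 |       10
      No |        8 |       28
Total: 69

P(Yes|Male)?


P(Yes|Male) = 23/(23+8) = 23/31

P = 23/31 ≈ 74.19%


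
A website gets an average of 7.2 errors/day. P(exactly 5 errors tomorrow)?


Poisson(λ=7.2): P(X=5) = e^(-λ)×λ^k/k!
= e^(-7.2) × 7.2^5 / 5!
≈ 0.0007465858084 × 19349.17632 / 120 ≈ 0.120382

P(X=5) ≈ 0.120382 ≈ 12.04%


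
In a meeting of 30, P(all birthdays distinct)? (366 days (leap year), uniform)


P(all different) = Π(366-i)/366 for i=0..29
= (366/366)×(365/366)×...×(337/366)
= 0.294697

P ≈ 0.2947 ≈ 29.47%


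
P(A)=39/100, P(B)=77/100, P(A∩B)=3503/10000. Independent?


P(A)×P(B) = 3003/10000
P(A∩B) = 3503/10000
Not equal → NOT independent

No, not independent


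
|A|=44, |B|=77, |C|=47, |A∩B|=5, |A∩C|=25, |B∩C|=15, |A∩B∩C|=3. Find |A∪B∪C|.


|A∪B∪C| = 44+77+47-5-25-15+3 = 126

|A∪B∪C| = 126


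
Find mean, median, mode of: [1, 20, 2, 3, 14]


Sorted: [1, 2, 3, 14, 20]
Mean = 40/5 = 8
Median = 3
Freq: {1: 1, 20: 1, 2: 1, 3: 1, 14: 1}
Mode: No mode

Mean=8, Median=3, Mode=No mode


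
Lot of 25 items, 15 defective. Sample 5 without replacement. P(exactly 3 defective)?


Hypergeometric: C(15,3)×C(10,2)/C(25,5)
= 455×45/53130 = 195/506

P(X=3) = 195/506 ≈ 38.54%


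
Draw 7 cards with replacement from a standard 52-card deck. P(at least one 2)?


P(not a 2) = 48/52 = 12/13
P(none in 7 draws) = (12/13)^7 = 35831808/62748517
P(≥1 2) = 1 - 35831808/62748517 = 26916709/62748517

P = 26916709/62748517 ≈ 42.90%


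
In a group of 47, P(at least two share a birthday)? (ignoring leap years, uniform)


P(all different) = Π(365-i)/365 for i=0..46
= 0.045226
P(match) = 1 - 0.045226 = 0.954774

P ≈ 0.9548 ≈ 95.48%


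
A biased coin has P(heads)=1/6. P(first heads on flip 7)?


Geometric: P(X=7) = (1-p)^(k-1)×p = (5/6)^6×1/6 = 15625/279936

P(X=7) = 15625/279936 ≈ 5.58%


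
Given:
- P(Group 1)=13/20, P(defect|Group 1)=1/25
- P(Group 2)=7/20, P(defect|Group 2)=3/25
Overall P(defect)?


P(B) = Σ P(B|Aᵢ)×P(Aᵢ)
  1/25×13/20 = 13/500
  3/25×7/20 = 21/500
Sum = 17/250

P(defect) = 17/250 ≈ 6.80%


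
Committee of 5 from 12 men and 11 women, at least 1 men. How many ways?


Count by #men:
  1M,4W: C(12,1)×C(11,4)=3960
  2M,3W: C(12,2)×C(11,3)=10890
  3M,2W: C(12,3)×C(11,2)=12100
  4M,1W: C(12,4)×C(11,1)=5445
  5M,0W: C(12,5)×C(11,0)=792
Total = 33187

33187


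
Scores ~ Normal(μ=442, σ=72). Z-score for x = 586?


z = (x - μ)/σ = (586 - 442)/72 = 2.0

z = 2.0


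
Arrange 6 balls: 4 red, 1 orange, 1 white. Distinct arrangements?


6!/(4!×1!×1!) = 30

30


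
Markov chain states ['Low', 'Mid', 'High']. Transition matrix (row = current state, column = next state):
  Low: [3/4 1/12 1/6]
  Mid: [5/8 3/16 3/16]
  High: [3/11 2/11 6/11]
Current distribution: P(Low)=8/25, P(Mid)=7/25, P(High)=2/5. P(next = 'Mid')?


P(next=Mid) = Σᵢ P(now=i)×P(i→Mid)
= 8/25×1/12 + 7/25×3/16 + 2/5×2/11
= 2/75 + 21/400 + 4/55 = 401/2640

P = 401/2640 ≈ 0.1519


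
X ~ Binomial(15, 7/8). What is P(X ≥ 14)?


P(X ≥ 14) = Σ P(X=i) for i=14..15
P(X=14) = 10173346092735/35184372088832
P(X=15) = 4747561509943/35184372088832
Sum = 7460453801339/17592186044416

P(X ≥ 14) = 7460453801339/17592186044416 ≈ 42.41%


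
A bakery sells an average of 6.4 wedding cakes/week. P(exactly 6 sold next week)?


Poisson(λ=6.4): P(X=6) = e^(-λ)×λ^k/k!
= e^(-6.4) × 6.4^6 / 6!
≈ 0.001661557273 × 68719.476736 / 720 ≈ 0.158585

P(X=6) ≈ 0.158585 ≈ 15.86%


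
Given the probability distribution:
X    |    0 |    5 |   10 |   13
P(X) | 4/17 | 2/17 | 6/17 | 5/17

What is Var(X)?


E[X] = 135/17
E[X²] = 1495/17
Var(X) = E[X²] - (E[X])² = 1495/17 - 18225/289 = 7190/289

Var(X) = 7190/289 ≈ 24.8789


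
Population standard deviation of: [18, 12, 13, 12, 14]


Mean = 69/5
  (18-69/5)²=441/25
  (12-69/5)²=81/25
  (13-69/5)²=16/25
  (12-69/5)²=81/25
  (14-69/5)²=1/25
Σ(x-μ)² = 124/5
σ² = (124/5)/5 = 124/25

σ = √(124/25) ≈ 2.2271


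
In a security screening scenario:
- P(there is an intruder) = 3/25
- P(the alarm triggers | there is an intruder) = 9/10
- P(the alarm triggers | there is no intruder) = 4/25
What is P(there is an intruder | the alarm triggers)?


Using Bayes' theorem:
P(A|B) = P(B|A)·P(A) / P(B)

P(the alarm triggers) = 9/10 × 3/25 + 4/25 × 22/25
= 27/250 + 88/625 = 311/1250

P(there is an intruder|the alarm triggers) = (27/250) / (311/1250) = 135/311

P(there is an intruder|the alarm triggers) = 135/311 ≈ 43.41%


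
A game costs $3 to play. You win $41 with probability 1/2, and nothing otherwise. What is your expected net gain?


E[gain] = (41-3)×1/2 + (-3)×1/2
= 19 - 3/2 = 35/2

Expected net gain = $35/2 ≈ $17.50


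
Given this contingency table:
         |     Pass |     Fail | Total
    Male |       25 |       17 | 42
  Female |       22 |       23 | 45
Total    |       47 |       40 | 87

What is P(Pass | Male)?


P(Pass | Male) = 25/(25+17) = 25/42

P(Pass|Male) = 25/42 ≈ 59.52%


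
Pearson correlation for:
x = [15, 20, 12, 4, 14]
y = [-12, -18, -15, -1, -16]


n=5, Σx=65, Σy=-62, Σxy=-948, Σx²=981, Σy²=950
r = (5×(-948) - 65×(-62))/√((5×981 - 65²)(5×950 - (-62)²))
= -710/√(680×906) = -710/√616080 ≈ -710/784.9076 ≈ -0.9046

r ≈ -0.9046


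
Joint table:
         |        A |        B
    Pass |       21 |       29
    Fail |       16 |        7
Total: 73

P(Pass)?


P(Pass) = (21+29)/73 = 50/73

P(Pass) = 50/73 ≈ 68.49%


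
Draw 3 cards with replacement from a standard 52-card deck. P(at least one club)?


P(not a club) = 39/52 = 3/4
P(none in 3 draws) = (3/4)^3 = 27/64
P(≥1 club) = 1 - 27/64 = 37/64

P = 37/64 ≈ 57.81%


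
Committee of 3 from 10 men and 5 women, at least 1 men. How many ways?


Count by #men:
  1M,2W: C(10,1)×C(5,2)=100
  2M,1W: C(10,2)×C(5,1)=225
  3M,0W: C(10,3)×C(5,0)=120
Total = 445

445


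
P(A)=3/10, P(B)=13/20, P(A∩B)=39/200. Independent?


P(A)×P(B) = 39/200
P(A∩B) = 39/200
Equal ✓ → Independent

Yes, independent


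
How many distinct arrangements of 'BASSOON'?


Letters: 7, freq: {'B': 1, 'A': 1, 'S': 2, 'O': 2, 'N': 1}
7!/(1!×1!×2!×2!×1!) = 5040/4 = 1260

1260


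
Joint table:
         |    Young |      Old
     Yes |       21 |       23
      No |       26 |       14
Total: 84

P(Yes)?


P(Yes) = (21+23)/84 = 44/84 = 11/21

P(Yes) = 11/21 ≈ 52.38%


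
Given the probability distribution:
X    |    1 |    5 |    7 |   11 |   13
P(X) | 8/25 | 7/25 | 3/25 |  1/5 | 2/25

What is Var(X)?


E[X] = 29/5
E[X²] = 1273/25
Var(X) = E[X²] - (E[X])² = 1273/25 - 841/25 = 432/25

Var(X) = 432/25 ≈ 17.2800


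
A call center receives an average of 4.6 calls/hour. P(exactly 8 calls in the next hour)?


Poisson(λ=4.6): P(X=8) = e^(-λ)×λ^k/k!
= e^(-4.6) × 4.6^8 / 8!
≈ 0.01005183574 × 200476.122319 / 40320 ≈ 0.049979

P(X=8) ≈ 0.049979 ≈ 5.00%


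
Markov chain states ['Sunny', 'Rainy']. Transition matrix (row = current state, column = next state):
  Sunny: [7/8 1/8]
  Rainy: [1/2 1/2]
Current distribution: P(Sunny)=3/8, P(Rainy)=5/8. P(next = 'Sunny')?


P(next=Sunny) = Σᵢ P(now=i)×P(i→Sunny)
= 3/8×7/8 + 5/8×1/2
= 21/64 + 5/16 = 41/64

P = 41/64 ≈ 0.6406


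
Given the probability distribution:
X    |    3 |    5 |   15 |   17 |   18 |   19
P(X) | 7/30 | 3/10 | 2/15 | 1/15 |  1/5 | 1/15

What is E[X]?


E[X] = Σ x·P(X=x)
= (3)×(7/30) + (5)×(3/10) + (15)×(2/15) + (17)×(1/15) + (18)×(1/5) + (19)×(1/15)
= 51/5

E[X] = 51/5


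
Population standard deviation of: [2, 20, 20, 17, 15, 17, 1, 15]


Mean = 107/8
  (2-107/8)²=8281/64
  (20-107/8)²=2809/64
  (20-107/8)²=2809/64
  (17-107/8)²=841/64
  (15-107/8)²=169/64
  (17-107/8)²=841/64
  (1-107/8)²=9801/64
  (15-107/8)²=169/64
Σ(x-μ)² = 3215/8
σ² = (3215/8)/8 = 3215/64

σ = √(3215/64) ≈ 7.0876


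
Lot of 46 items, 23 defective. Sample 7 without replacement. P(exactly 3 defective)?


Hypergeometric: C(23,3)×C(23,4)/C(46,7)
= 1771×8855/53524680 = 12397/42312

P(X=3) = 12397/42312 ≈ 29.30%


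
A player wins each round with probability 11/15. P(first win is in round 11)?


Geometric: P(X=11) = (1-p)^(k-1)×p = (4/15)^10×11/15 = 11534336/8649755859375

P(X=11) = 11534336/8649755859375 ≈ 0.00%


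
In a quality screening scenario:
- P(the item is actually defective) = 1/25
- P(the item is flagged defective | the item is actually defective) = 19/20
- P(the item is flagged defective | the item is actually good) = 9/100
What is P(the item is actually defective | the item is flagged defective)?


Using Bayes' theorem:
P(A|B) = P(B|A)·P(A) / P(B)

P(the item is flagged defective) = 19/20 × 1/25 + 9/100 × 24/25
= 19/500 + 54/625 = 311/2500

P(the item is actually defective|the item is flagged defective) = (19/500) / (311/2500) = 95/311

P(the item is actually defective|the item is flagged defective) = 95/311 ≈ 30.55%


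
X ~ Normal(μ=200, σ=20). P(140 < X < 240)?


z₁=(140-200)/20=-3.0, z₂=(240-200)/20=2.0
P = Φ(2.0) - Φ(-3.0) = 0.977250 - 0.001350 = 0.975900 ≈ 0.9759

P(140 < X < 240) ≈ 0.9759


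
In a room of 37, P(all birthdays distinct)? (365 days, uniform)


P(all different) = Π(365-i)/365 for i=0..36
= (365/365)×(364/365)×...×(329/365)
= 0.151266

P ≈ 0.1513 ≈ 15.13%


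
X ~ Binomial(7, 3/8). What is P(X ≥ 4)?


P(X ≥ 4) = Σ P(X=i) for i=4..7
P(X=4) = 354375/2097152
P(X=5) = 127575/2097152
P(X=6) = 25515/2097152
P(X=7) = 2187/2097152
Sum = 127413/524288

P(X ≥ 4) = 127413/524288 ≈ 24.30%


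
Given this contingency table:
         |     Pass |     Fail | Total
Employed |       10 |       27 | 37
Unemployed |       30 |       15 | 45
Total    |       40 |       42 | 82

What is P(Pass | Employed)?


P(Pass | Employed) = 10/(10+27) = 10/37

P(Pass|Employed) = 10/37 ≈ 27.03%


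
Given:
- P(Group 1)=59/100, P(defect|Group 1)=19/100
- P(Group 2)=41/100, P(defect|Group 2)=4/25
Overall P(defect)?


P(B) = Σ P(B|Aᵢ)×P(Aᵢ)
  19/100×59/100 = 1121/10000
  4/25×41/100 = 41/625
Sum = 1777/10000

P(defect) = 1777/10000 ≈ 17.77%


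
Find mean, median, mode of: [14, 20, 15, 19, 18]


Sorted: [14, 15, 18, 19, 20]
Mean = 86/5
Median = 18
Freq: {14: 1, 20: 1, 15: 1, 19: 1, 18: 1}
Mode: No mode

Mean=86/5, Median=18, Mode=No mode


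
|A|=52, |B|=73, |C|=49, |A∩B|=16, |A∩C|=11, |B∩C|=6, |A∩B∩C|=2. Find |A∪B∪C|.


|A∪B∪C| = 52+73+49-16-11-6+2 = 143

|A∪B∪C| = 143


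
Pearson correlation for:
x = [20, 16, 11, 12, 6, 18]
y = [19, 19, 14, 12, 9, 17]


n=6, Σx=83, Σy=90, Σxy=1342, Σx²=1281, Σy²=1432
r = (6×1342 - 83×90)/√((6×1281 - 83²)(6×1432 - 90²))
= 582/√(797×492) = 582/√392124 ≈ 582/626.1981 ≈ 0.9294

r ≈ 0.9294


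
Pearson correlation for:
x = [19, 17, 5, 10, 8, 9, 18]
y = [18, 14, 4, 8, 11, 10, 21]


n=7, Σx=86, Σy=86, Σxy=1236, Σx²=1244, Σy²=1262
r = (7×1236 - 86×86)/√((7×1244 - 86²)(7×1262 - 86²))
= 1256/√(1312×1438) = 1256/√1886656 ≈ 1256/1373.5560 ≈ 0.9144

r ≈ 0.9144


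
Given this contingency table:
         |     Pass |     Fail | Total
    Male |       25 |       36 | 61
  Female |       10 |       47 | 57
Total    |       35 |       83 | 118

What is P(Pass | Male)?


P(Pass | Male) = 25/(25+36) = 25/61

P(Pass|Male) = 25/61 ≈ 40.98%


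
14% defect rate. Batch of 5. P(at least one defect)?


P(all good) = (43/50)^5 = 147008443/312500000
P(≥1 defect) = 165491557/312500000

P = 165491557/312500000 ≈ 52.96%


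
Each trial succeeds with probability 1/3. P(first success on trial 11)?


Geometric: P(X=11) = (1-p)^(k-1)×p = (2/3)^10×1/3 = 1024/177147

P(X=11) = 1024/177147 ≈ 0.58%


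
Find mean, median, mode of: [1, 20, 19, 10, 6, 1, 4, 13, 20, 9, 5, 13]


Sorted: [1, 1, 4, 5, 6, 9, 10, 13, 13, 19, 20, 20]
Mean = 121/12
Median = 19/2
Freq: {1: 2, 20: 2, 19: 1, 10: 1, 6: 1, 4: 1, 13: 2, 9: 1, 5: 1}
Mode: [1, 13, 20]

Mean=121/12, Median=19/2, Mode=[1, 13, 20]


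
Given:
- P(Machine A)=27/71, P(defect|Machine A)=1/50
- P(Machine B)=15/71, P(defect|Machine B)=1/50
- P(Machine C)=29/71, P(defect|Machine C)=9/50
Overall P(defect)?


P(B) = Σ P(B|Aᵢ)×P(Aᵢ)
  1/50×27/71 = 27/3550
  1/50×15/71 = 3/710
  9/50×29/71 = 261/3550
Sum = 303/3550

P(defect) = 303/3550 ≈ 8.54%


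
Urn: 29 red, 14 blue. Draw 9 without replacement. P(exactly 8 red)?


Hypergeometric: C(29,8)×C(14,1)/C(43,9)
= 4292145×14/563921995 = 132066/1239389

P(X=8) = 132066/1239389 ≈ 10.66%


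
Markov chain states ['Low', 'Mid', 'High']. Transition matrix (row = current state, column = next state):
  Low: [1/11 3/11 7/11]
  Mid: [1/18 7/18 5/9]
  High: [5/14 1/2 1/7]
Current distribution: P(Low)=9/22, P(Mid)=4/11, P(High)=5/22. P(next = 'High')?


P(next=High) = Σᵢ P(now=i)×P(i→High)
= 9/22×7/11 + 4/11×5/9 + 5/22×1/7
= 63/242 + 20/99 + 5/154 = 3772/7623

P = 3772/7623 ≈ 0.4948


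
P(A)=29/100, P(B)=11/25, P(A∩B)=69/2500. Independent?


P(A)×P(B) = 319/2500
P(A∩B) = 69/2500
Not equal → NOT independent

No, not independent


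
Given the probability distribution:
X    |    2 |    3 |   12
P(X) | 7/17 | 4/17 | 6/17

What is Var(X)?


E[X] = 98/17
E[X²] = 928/17
Var(X) = E[X²] - (E[X])² = 928/17 - 9604/289 = 6172/289

Var(X) = 6172/289 ≈ 21.3564


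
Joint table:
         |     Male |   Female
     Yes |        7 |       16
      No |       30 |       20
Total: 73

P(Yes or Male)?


P(Yes∨Male) = P(Yes) + P(Male) - P(Yes∧Male)
= (23 + 37 - 7)/73 = 53/73

P = 53/73 ≈ 72.60%


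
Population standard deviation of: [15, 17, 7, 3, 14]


Mean = 56/5
  (15-56/5)²=361/25
  (17-56/5)²=841/25
  (7-56/5)²=441/25
  (3-56/5)²=1681/25
  (14-56/5)²=196/25
Σ(x-μ)² = 704/5
σ² = (704/5)/5 = 704/25

σ = √(704/25) ≈ 5.3066
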